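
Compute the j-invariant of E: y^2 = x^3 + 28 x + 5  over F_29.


Delta = -16(4 a^3 + 27 b^2) mod 29 = 23
-1728 * (4 a)^3 = -1728 * (4*28)^3 mod 29 = 15
j = 15 * 23^(-1) mod 29 = 12

j = 12 (mod 29)


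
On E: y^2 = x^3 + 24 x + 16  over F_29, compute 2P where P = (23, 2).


Doubling: s = (3 x1^2 + a) / (2 y1)
s = (3*23^2 + 24) / (2*2) mod 29 = 4
x3 = s^2 - 2 x1 mod 29 = 4^2 - 2*23 = 28
y3 = s (x1 - x3) - y1 mod 29 = 4 * (23 - 28) - 2 = 7

2P = (28, 7)


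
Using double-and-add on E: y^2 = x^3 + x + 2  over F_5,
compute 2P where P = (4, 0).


k = 2 = 10_2 (binary, LSB first: 01)
Double-and-add from P = (4, 0):
  bit 0 = 0: acc unchanged = O
  bit 1 = 1: acc = O + O = O

2P = O


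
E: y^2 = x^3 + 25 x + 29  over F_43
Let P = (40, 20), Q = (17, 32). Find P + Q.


P != Q, so use the chord formula.
s = (y2 - y1) / (x2 - x1) = (12) / (20) mod 43 = 35
x3 = s^2 - x1 - x2 mod 43 = 35^2 - 40 - 17 = 7
y3 = s (x1 - x3) - y1 mod 43 = 35 * (40 - 7) - 20 = 17

P + Q = (7, 17)


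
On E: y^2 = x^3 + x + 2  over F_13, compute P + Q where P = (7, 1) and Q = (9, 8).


P != Q, so use the chord formula.
s = (y2 - y1) / (x2 - x1) = (7) / (2) mod 13 = 10
x3 = s^2 - x1 - x2 mod 13 = 10^2 - 7 - 9 = 6
y3 = s (x1 - x3) - y1 mod 13 = 10 * (7 - 6) - 1 = 9

P + Q = (6, 9)


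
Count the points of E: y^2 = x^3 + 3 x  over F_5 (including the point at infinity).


For each x in F_5, count y with y^2 = x^3 + 3 x + 0 mod 5:
  x = 0: RHS = 0, y in [0]  -> 1 point(s)
  x = 1: RHS = 4, y in [2, 3]  -> 2 point(s)
  x = 2: RHS = 4, y in [2, 3]  -> 2 point(s)
  x = 3: RHS = 1, y in [1, 4]  -> 2 point(s)
  x = 4: RHS = 1, y in [1, 4]  -> 2 point(s)
Affine points: 9. Add the point at infinity: total = 10.

#E(F_5) = 10


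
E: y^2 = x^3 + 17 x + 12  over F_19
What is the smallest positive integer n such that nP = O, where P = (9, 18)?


Compute successive multiples of P until we hit O:
  1P = (9, 18)
  2P = (10, 17)
  3P = (1, 12)
  4P = (6, 8)
  5P = (13, 13)
  6P = (14, 12)
  7P = (2, 4)
  8P = (12, 14)
  ... (continuing to 19P)
  19P = O

ord(P) = 19


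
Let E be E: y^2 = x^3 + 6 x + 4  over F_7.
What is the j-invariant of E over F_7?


Delta = -16(4 a^3 + 27 b^2) mod 7 = 5
-1728 * (4 a)^3 = -1728 * (4*6)^3 mod 7 = 6
j = 6 * 5^(-1) mod 7 = 4

j = 4 (mod 7)


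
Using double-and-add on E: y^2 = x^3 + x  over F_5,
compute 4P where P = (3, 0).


k = 4 = 100_2 (binary, LSB first: 001)
Double-and-add from P = (3, 0):
  bit 0 = 0: acc unchanged = O
  bit 1 = 0: acc unchanged = O
  bit 2 = 1: acc = O + O = O

4P = O


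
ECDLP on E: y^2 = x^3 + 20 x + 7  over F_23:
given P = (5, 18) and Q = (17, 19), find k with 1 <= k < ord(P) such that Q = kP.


Enumerate multiples of P until we hit Q = (17, 19):
  1P = (5, 18)
  2P = (17, 4)
  3P = (3, 18)
  4P = (15, 5)
  5P = (4, 6)
  6P = (20, 9)
  7P = (14, 15)
  8P = (22, 3)
  9P = (8, 9)
  10P = (19, 1)
  11P = (2, 3)
  12P = (18, 9)
  13P = (13, 7)
  14P = (13, 16)
  15P = (18, 14)
  16P = (2, 20)
  17P = (19, 22)
  18P = (8, 14)
  19P = (22, 20)
  20P = (14, 8)
  21P = (20, 14)
  22P = (4, 17)
  23P = (15, 18)
  24P = (3, 5)
  25P = (17, 19)
Match found at i = 25.

k = 25


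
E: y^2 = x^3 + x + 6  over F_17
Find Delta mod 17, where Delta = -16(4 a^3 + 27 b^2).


4 a^3 + 27 b^2 = 4*1^3 + 27*6^2 = 4 + 972 = 976
Delta = -16 * (976) = -15616
Delta mod 17 = 7

Delta = 7 (mod 17)


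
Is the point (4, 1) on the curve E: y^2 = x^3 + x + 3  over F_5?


Check whether y^2 = x^3 + 1 x + 3 (mod 5) for (x, y) = (4, 1).
LHS: y^2 = 1^2 mod 5 = 1
RHS: x^3 + 1 x + 3 = 4^3 + 1*4 + 3 mod 5 = 1
LHS = RHS

Yes, on the curve


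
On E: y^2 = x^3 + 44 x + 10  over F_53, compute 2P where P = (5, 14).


Doubling: s = (3 x1^2 + a) / (2 y1)
s = (3*5^2 + 44) / (2*14) mod 53 = 44
x3 = s^2 - 2 x1 mod 53 = 44^2 - 2*5 = 18
y3 = s (x1 - x3) - y1 mod 53 = 44 * (5 - 18) - 14 = 50

2P = (18, 50)


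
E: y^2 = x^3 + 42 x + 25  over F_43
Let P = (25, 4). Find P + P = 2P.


Doubling: s = (3 x1^2 + a) / (2 y1)
s = (3*25^2 + 42) / (2*4) mod 43 = 30
x3 = s^2 - 2 x1 mod 43 = 30^2 - 2*25 = 33
y3 = s (x1 - x3) - y1 mod 43 = 30 * (25 - 33) - 4 = 14

2P = (33, 14)


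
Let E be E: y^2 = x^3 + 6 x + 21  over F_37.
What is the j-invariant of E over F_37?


Delta = -16(4 a^3 + 27 b^2) mod 37 = 15
-1728 * (4 a)^3 = -1728 * (4*6)^3 mod 37 = 31
j = 31 * 15^(-1) mod 37 = 7

j = 7 (mod 37)


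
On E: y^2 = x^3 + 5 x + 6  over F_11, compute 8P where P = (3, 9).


k = 8 = 1000_2 (binary, LSB first: 0001)
Double-and-add from P = (3, 9):
  bit 0 = 0: acc unchanged = O
  bit 1 = 0: acc unchanged = O
  bit 2 = 0: acc unchanged = O
  bit 3 = 1: acc = O + (3, 2) = (3, 2)

8P = (3, 2)


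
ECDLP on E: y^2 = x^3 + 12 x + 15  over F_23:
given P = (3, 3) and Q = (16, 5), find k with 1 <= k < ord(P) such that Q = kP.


Enumerate multiples of P until we hit Q = (16, 5):
  1P = (3, 3)
  2P = (19, 8)
  3P = (17, 7)
  4P = (12, 1)
  5P = (16, 5)
Match found at i = 5.

k = 5


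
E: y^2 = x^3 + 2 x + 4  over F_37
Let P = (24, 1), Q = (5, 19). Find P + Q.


P != Q, so use the chord formula.
s = (y2 - y1) / (x2 - x1) = (18) / (18) mod 37 = 1
x3 = s^2 - x1 - x2 mod 37 = 1^2 - 24 - 5 = 9
y3 = s (x1 - x3) - y1 mod 37 = 1 * (24 - 9) - 1 = 14

P + Q = (9, 14)


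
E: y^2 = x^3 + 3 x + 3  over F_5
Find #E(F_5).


For each x in F_5, count y with y^2 = x^3 + 3 x + 3 mod 5:
  x = 3: RHS = 4, y in [2, 3]  -> 2 point(s)
  x = 4: RHS = 4, y in [2, 3]  -> 2 point(s)
Affine points: 4. Add the point at infinity: total = 5.

#E(F_5) = 5


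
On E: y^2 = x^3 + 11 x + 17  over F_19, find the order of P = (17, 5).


Compute successive multiples of P until we hit O:
  1P = (17, 5)
  2P = (11, 5)
  3P = (10, 14)
  4P = (8, 16)
  5P = (3, 18)
  6P = (5, 11)
  7P = (2, 16)
  8P = (4, 7)
  ... (continuing to 28P)
  28P = O

ord(P) = 28


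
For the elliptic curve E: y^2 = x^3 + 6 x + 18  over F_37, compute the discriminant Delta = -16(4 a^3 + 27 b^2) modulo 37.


4 a^3 + 27 b^2 = 4*6^3 + 27*18^2 = 864 + 8748 = 9612
Delta = -16 * (9612) = -153792
Delta mod 37 = 17

Delta = 17 (mod 37)


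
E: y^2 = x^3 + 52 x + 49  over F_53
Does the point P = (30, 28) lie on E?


Check whether y^2 = x^3 + 52 x + 49 (mod 53) for (x, y) = (30, 28).
LHS: y^2 = 28^2 mod 53 = 42
RHS: x^3 + 52 x + 49 = 30^3 + 52*30 + 49 mod 53 = 42
LHS = RHS

Yes, on the curve


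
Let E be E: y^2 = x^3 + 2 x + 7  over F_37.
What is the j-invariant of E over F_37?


Delta = -16(4 a^3 + 27 b^2) mod 37 = 2
-1728 * (4 a)^3 = -1728 * (4*2)^3 mod 37 = 8
j = 8 * 2^(-1) mod 37 = 4

j = 4 (mod 37)


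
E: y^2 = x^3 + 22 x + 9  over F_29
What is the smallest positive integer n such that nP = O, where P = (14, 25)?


Compute successive multiples of P until we hit O:
  1P = (14, 25)
  2P = (6, 3)
  3P = (22, 11)
  4P = (16, 22)
  5P = (23, 3)
  6P = (8, 28)
  7P = (0, 26)
  8P = (19, 23)
  ... (continuing to 26P)
  26P = O

ord(P) = 26


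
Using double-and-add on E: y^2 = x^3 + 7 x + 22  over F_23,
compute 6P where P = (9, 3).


k = 6 = 110_2 (binary, LSB first: 011)
Double-and-add from P = (9, 3):
  bit 0 = 0: acc unchanged = O
  bit 1 = 1: acc = O + (11, 21) = (11, 21)
  bit 2 = 1: acc = (11, 21) + (7, 0) = (11, 2)

6P = (11, 2)


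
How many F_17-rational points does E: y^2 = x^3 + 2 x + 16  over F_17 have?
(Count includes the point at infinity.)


For each x in F_17, count y with y^2 = x^3 + 2 x + 16 mod 17:
  x = 0: RHS = 16, y in [4, 13]  -> 2 point(s)
  x = 1: RHS = 2, y in [6, 11]  -> 2 point(s)
  x = 3: RHS = 15, y in [7, 10]  -> 2 point(s)
  x = 5: RHS = 15, y in [7, 10]  -> 2 point(s)
  x = 7: RHS = 16, y in [4, 13]  -> 2 point(s)
  x = 8: RHS = 0, y in [0]  -> 1 point(s)
  x = 9: RHS = 15, y in [7, 10]  -> 2 point(s)
  x = 10: RHS = 16, y in [4, 13]  -> 2 point(s)
  x = 11: RHS = 9, y in [3, 14]  -> 2 point(s)
  x = 12: RHS = 0, y in [0]  -> 1 point(s)
  x = 14: RHS = 0, y in [0]  -> 1 point(s)
  x = 15: RHS = 4, y in [2, 15]  -> 2 point(s)
  x = 16: RHS = 13, y in [8, 9]  -> 2 point(s)
Affine points: 23. Add the point at infinity: total = 24.

#E(F_17) = 24


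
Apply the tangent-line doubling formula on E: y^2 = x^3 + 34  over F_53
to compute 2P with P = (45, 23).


Doubling: s = (3 x1^2 + a) / (2 y1)
s = (3*45^2 + 0) / (2*23) mod 53 = 18
x3 = s^2 - 2 x1 mod 53 = 18^2 - 2*45 = 22
y3 = s (x1 - x3) - y1 mod 53 = 18 * (45 - 22) - 23 = 20

2P = (22, 20)


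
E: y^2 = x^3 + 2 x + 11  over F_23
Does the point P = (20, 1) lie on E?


Check whether y^2 = x^3 + 2 x + 11 (mod 23) for (x, y) = (20, 1).
LHS: y^2 = 1^2 mod 23 = 1
RHS: x^3 + 2 x + 11 = 20^3 + 2*20 + 11 mod 23 = 1
LHS = RHS

Yes, on the curve


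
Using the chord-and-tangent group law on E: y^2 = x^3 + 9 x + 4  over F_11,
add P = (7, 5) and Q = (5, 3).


P != Q, so use the chord formula.
s = (y2 - y1) / (x2 - x1) = (9) / (9) mod 11 = 1
x3 = s^2 - x1 - x2 mod 11 = 1^2 - 7 - 5 = 0
y3 = s (x1 - x3) - y1 mod 11 = 1 * (7 - 0) - 5 = 2

P + Q = (0, 2)


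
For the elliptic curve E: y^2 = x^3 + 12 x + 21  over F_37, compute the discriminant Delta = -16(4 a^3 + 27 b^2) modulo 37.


4 a^3 + 27 b^2 = 4*12^3 + 27*21^2 = 6912 + 11907 = 18819
Delta = -16 * (18819) = -301104
Delta mod 37 = 2

Delta = 2 (mod 37)


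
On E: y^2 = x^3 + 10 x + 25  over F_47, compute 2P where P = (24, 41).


Doubling: s = (3 x1^2 + a) / (2 y1)
s = (3*24^2 + 10) / (2*41) mod 47 = 4
x3 = s^2 - 2 x1 mod 47 = 4^2 - 2*24 = 15
y3 = s (x1 - x3) - y1 mod 47 = 4 * (24 - 15) - 41 = 42

2P = (15, 42)


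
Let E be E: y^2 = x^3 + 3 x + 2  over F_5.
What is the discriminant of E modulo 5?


4 a^3 + 27 b^2 = 4*3^3 + 27*2^2 = 108 + 108 = 216
Delta = -16 * (216) = -3456
Delta mod 5 = 4

Delta = 4 (mod 5)


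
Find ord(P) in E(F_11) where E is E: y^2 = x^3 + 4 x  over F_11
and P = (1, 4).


Compute successive multiples of P until we hit O:
  1P = (1, 4)
  2P = (1, 7)
  3P = O

ord(P) = 3


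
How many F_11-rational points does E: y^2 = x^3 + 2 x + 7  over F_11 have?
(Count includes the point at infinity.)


For each x in F_11, count y with y^2 = x^3 + 2 x + 7 mod 11:
  x = 6: RHS = 4, y in [2, 9]  -> 2 point(s)
  x = 7: RHS = 1, y in [1, 10]  -> 2 point(s)
  x = 10: RHS = 4, y in [2, 9]  -> 2 point(s)
Affine points: 6. Add the point at infinity: total = 7.

#E(F_11) = 7


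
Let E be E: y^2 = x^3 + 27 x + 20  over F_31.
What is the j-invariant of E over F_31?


Delta = -16(4 a^3 + 27 b^2) mod 31 = 29
-1728 * (4 a)^3 = -1728 * (4*27)^3 mod 31 = 30
j = 30 * 29^(-1) mod 31 = 16

j = 16 (mod 31)


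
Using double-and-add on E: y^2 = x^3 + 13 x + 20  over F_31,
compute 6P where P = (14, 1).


k = 6 = 110_2 (binary, LSB first: 011)
Double-and-add from P = (14, 1):
  bit 0 = 0: acc unchanged = O
  bit 1 = 1: acc = O + (8, 4) = (8, 4)
  bit 2 = 1: acc = (8, 4) + (25, 6) = (17, 15)

6P = (17, 15)


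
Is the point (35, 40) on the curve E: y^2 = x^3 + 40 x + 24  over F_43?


Check whether y^2 = x^3 + 40 x + 24 (mod 43) for (x, y) = (35, 40).
LHS: y^2 = 40^2 mod 43 = 9
RHS: x^3 + 40 x + 24 = 35^3 + 40*35 + 24 mod 43 = 9
LHS = RHS

Yes, on the curve


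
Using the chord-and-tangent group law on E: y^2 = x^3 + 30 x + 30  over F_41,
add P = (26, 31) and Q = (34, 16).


P != Q, so use the chord formula.
s = (y2 - y1) / (x2 - x1) = (26) / (8) mod 41 = 34
x3 = s^2 - x1 - x2 mod 41 = 34^2 - 26 - 34 = 30
y3 = s (x1 - x3) - y1 mod 41 = 34 * (26 - 30) - 31 = 38

P + Q = (30, 38)


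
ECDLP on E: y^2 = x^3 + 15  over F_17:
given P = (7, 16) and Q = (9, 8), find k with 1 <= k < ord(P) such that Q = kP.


Enumerate multiples of P until we hit Q = (9, 8):
  1P = (7, 16)
  2P = (12, 3)
  3P = (0, 10)
  4P = (9, 9)
  5P = (9, 8)
Match found at i = 5.

k = 5


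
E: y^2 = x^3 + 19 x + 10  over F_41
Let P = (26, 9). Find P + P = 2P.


Doubling: s = (3 x1^2 + a) / (2 y1)
s = (3*26^2 + 19) / (2*9) mod 41 = 34
x3 = s^2 - 2 x1 mod 41 = 34^2 - 2*26 = 38
y3 = s (x1 - x3) - y1 mod 41 = 34 * (26 - 38) - 9 = 34

2P = (38, 34)


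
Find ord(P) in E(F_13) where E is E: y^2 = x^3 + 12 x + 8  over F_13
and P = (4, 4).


Compute successive multiples of P until we hit O:
  1P = (4, 4)
  2P = (6, 7)
  3P = (2, 12)
  4P = (10, 7)
  5P = (9, 0)
  6P = (10, 6)
  7P = (2, 1)
  8P = (6, 6)
  ... (continuing to 10P)
  10P = O

ord(P) = 10


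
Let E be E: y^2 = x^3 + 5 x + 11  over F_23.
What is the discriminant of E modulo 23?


4 a^3 + 27 b^2 = 4*5^3 + 27*11^2 = 500 + 3267 = 3767
Delta = -16 * (3767) = -60272
Delta mod 23 = 11

Delta = 11 (mod 23)


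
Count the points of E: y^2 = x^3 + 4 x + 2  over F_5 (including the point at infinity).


For each x in F_5, count y with y^2 = x^3 + 4 x + 2 mod 5:
  x = 3: RHS = 1, y in [1, 4]  -> 2 point(s)
Affine points: 2. Add the point at infinity: total = 3.

#E(F_5) = 3


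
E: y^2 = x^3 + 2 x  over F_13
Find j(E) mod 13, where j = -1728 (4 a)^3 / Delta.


Delta = -16(4 a^3 + 27 b^2) mod 13 = 8
-1728 * (4 a)^3 = -1728 * (4*2)^3 mod 13 = 5
j = 5 * 8^(-1) mod 13 = 12

j = 12 (mod 13)


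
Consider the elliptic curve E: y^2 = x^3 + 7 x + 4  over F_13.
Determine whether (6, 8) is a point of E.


Check whether y^2 = x^3 + 7 x + 4 (mod 13) for (x, y) = (6, 8).
LHS: y^2 = 8^2 mod 13 = 12
RHS: x^3 + 7 x + 4 = 6^3 + 7*6 + 4 mod 13 = 2
LHS != RHS

No, not on the curve


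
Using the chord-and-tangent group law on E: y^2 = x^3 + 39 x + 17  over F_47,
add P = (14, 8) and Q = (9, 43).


P != Q, so use the chord formula.
s = (y2 - y1) / (x2 - x1) = (35) / (42) mod 47 = 40
x3 = s^2 - x1 - x2 mod 47 = 40^2 - 14 - 9 = 26
y3 = s (x1 - x3) - y1 mod 47 = 40 * (14 - 26) - 8 = 29

P + Q = (26, 29)


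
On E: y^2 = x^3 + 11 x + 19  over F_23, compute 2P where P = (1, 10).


k = 2 = 10_2 (binary, LSB first: 01)
Double-and-add from P = (1, 10):
  bit 0 = 0: acc unchanged = O
  bit 1 = 1: acc = O + (7, 18) = (7, 18)

2P = (7, 18)


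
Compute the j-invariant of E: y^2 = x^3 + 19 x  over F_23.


Delta = -16(4 a^3 + 27 b^2) mod 23 = 2
-1728 * (4 a)^3 = -1728 * (4*19)^3 mod 23 = 6
j = 6 * 2^(-1) mod 23 = 3

j = 3 (mod 23)


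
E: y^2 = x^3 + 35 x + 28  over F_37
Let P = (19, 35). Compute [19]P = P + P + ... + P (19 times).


k = 19 = 10011_2 (binary, LSB first: 11001)
Double-and-add from P = (19, 35):
  bit 0 = 1: acc = O + (19, 35) = (19, 35)
  bit 1 = 1: acc = (19, 35) + (3, 7) = (25, 10)
  bit 2 = 0: acc unchanged = (25, 10)
  bit 3 = 0: acc unchanged = (25, 10)
  bit 4 = 1: acc = (25, 10) + (9, 31) = (4, 11)

19P = (4, 11)


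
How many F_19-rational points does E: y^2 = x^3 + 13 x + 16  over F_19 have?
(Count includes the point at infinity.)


For each x in F_19, count y with y^2 = x^3 + 13 x + 16 mod 19:
  x = 0: RHS = 16, y in [4, 15]  -> 2 point(s)
  x = 1: RHS = 11, y in [7, 12]  -> 2 point(s)
  x = 3: RHS = 6, y in [5, 14]  -> 2 point(s)
  x = 5: RHS = 16, y in [4, 15]  -> 2 point(s)
  x = 6: RHS = 6, y in [5, 14]  -> 2 point(s)
  x = 8: RHS = 5, y in [9, 10]  -> 2 point(s)
  x = 9: RHS = 7, y in [8, 11]  -> 2 point(s)
  x = 10: RHS = 6, y in [5, 14]  -> 2 point(s)
  x = 12: RHS = 0, y in [0]  -> 1 point(s)
  x = 13: RHS = 7, y in [8, 11]  -> 2 point(s)
  x = 14: RHS = 16, y in [4, 15]  -> 2 point(s)
  x = 16: RHS = 7, y in [8, 11]  -> 2 point(s)
  x = 17: RHS = 1, y in [1, 18]  -> 2 point(s)
Affine points: 25. Add the point at infinity: total = 26.

#E(F_19) = 26


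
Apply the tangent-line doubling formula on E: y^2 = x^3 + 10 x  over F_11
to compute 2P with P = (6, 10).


Doubling: s = (3 x1^2 + a) / (2 y1)
s = (3*6^2 + 10) / (2*10) mod 11 = 7
x3 = s^2 - 2 x1 mod 11 = 7^2 - 2*6 = 4
y3 = s (x1 - x3) - y1 mod 11 = 7 * (6 - 4) - 10 = 4

2P = (4, 4)


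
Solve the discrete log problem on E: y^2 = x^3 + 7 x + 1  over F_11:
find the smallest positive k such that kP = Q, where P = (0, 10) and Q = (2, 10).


Enumerate multiples of P until we hit Q = (2, 10):
  1P = (0, 10)
  2P = (4, 4)
  3P = (1, 8)
  4P = (3, 7)
  5P = (9, 10)
  6P = (2, 1)
  7P = (10, 2)
  8P = (10, 9)
  9P = (2, 10)
Match found at i = 9.

k = 9


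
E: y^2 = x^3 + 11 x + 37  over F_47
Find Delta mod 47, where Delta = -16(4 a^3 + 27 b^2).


4 a^3 + 27 b^2 = 4*11^3 + 27*37^2 = 5324 + 36963 = 42287
Delta = -16 * (42287) = -676592
Delta mod 47 = 20

Delta = 20 (mod 47)


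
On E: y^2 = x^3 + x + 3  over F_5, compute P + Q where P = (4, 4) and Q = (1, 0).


P != Q, so use the chord formula.
s = (y2 - y1) / (x2 - x1) = (1) / (2) mod 5 = 3
x3 = s^2 - x1 - x2 mod 5 = 3^2 - 4 - 1 = 4
y3 = s (x1 - x3) - y1 mod 5 = 3 * (4 - 4) - 4 = 1

P + Q = (4, 1)


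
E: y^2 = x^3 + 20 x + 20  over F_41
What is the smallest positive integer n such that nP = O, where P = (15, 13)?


Compute successive multiples of P until we hit O:
  1P = (15, 13)
  2P = (3, 5)
  3P = (28, 33)
  4P = (37, 32)
  5P = (31, 3)
  6P = (5, 32)
  7P = (16, 34)
  8P = (0, 15)
  ... (continuing to 22P)
  22P = O

ord(P) = 22


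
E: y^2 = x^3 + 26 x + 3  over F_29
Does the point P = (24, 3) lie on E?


Check whether y^2 = x^3 + 26 x + 3 (mod 29) for (x, y) = (24, 3).
LHS: y^2 = 3^2 mod 29 = 9
RHS: x^3 + 26 x + 3 = 24^3 + 26*24 + 3 mod 29 = 9
LHS = RHS

Yes, on the curve


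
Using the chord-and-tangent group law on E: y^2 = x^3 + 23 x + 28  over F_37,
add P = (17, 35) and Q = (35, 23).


P != Q, so use the chord formula.
s = (y2 - y1) / (x2 - x1) = (25) / (18) mod 37 = 24
x3 = s^2 - x1 - x2 mod 37 = 24^2 - 17 - 35 = 6
y3 = s (x1 - x3) - y1 mod 37 = 24 * (17 - 6) - 35 = 7

P + Q = (6, 7)


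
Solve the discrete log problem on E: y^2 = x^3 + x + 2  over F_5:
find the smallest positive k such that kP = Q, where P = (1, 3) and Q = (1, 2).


Enumerate multiples of P until we hit Q = (1, 2):
  1P = (1, 3)
  2P = (4, 0)
  3P = (1, 2)
Match found at i = 3.

k = 3


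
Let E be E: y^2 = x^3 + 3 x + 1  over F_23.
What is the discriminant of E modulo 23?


4 a^3 + 27 b^2 = 4*3^3 + 27*1^2 = 108 + 27 = 135
Delta = -16 * (135) = -2160
Delta mod 23 = 2

Delta = 2 (mod 23)


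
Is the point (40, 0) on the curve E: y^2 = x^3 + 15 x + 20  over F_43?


Check whether y^2 = x^3 + 15 x + 20 (mod 43) for (x, y) = (40, 0).
LHS: y^2 = 0^2 mod 43 = 0
RHS: x^3 + 15 x + 20 = 40^3 + 15*40 + 20 mod 43 = 34
LHS != RHS

No, not on the curve


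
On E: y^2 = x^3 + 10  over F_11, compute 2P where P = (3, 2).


Doubling: s = (3 x1^2 + a) / (2 y1)
s = (3*3^2 + 0) / (2*2) mod 11 = 4
x3 = s^2 - 2 x1 mod 11 = 4^2 - 2*3 = 10
y3 = s (x1 - x3) - y1 mod 11 = 4 * (3 - 10) - 2 = 3

2P = (10, 3)


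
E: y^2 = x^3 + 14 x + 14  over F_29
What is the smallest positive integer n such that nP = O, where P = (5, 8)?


Compute successive multiples of P until we hit O:
  1P = (5, 8)
  2P = (24, 15)
  3P = (6, 13)
  4P = (14, 5)
  5P = (23, 27)
  6P = (21, 17)
  7P = (10, 20)
  8P = (7, 22)
  ... (continuing to 18P)
  18P = O

ord(P) = 18


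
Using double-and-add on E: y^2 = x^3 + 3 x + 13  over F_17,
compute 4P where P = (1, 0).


k = 4 = 100_2 (binary, LSB first: 001)
Double-and-add from P = (1, 0):
  bit 0 = 0: acc unchanged = O
  bit 1 = 0: acc unchanged = O
  bit 2 = 1: acc = O + O = O

4P = O


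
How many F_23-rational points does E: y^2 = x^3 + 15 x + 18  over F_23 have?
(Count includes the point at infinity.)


For each x in F_23, count y with y^2 = x^3 + 15 x + 18 mod 23:
  x = 0: RHS = 18, y in [8, 15]  -> 2 point(s)
  x = 4: RHS = 4, y in [2, 21]  -> 2 point(s)
  x = 6: RHS = 2, y in [5, 18]  -> 2 point(s)
  x = 7: RHS = 6, y in [11, 12]  -> 2 point(s)
  x = 8: RHS = 6, y in [11, 12]  -> 2 point(s)
  x = 9: RHS = 8, y in [10, 13]  -> 2 point(s)
  x = 10: RHS = 18, y in [8, 15]  -> 2 point(s)
  x = 13: RHS = 18, y in [8, 15]  -> 2 point(s)
  x = 18: RHS = 2, y in [5, 18]  -> 2 point(s)
  x = 19: RHS = 9, y in [3, 20]  -> 2 point(s)
  x = 21: RHS = 3, y in [7, 16]  -> 2 point(s)
  x = 22: RHS = 2, y in [5, 18]  -> 2 point(s)
Affine points: 24. Add the point at infinity: total = 25.

#E(F_23) = 25


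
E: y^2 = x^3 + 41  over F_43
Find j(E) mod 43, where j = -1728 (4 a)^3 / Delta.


Delta = -16(4 a^3 + 27 b^2) mod 43 = 35
-1728 * (4 a)^3 = -1728 * (4*0)^3 mod 43 = 0
j = 0 * 35^(-1) mod 43 = 0

j = 0 (mod 43)


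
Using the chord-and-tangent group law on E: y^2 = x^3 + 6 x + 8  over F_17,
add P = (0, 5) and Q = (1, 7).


P != Q, so use the chord formula.
s = (y2 - y1) / (x2 - x1) = (2) / (1) mod 17 = 2
x3 = s^2 - x1 - x2 mod 17 = 2^2 - 0 - 1 = 3
y3 = s (x1 - x3) - y1 mod 17 = 2 * (0 - 3) - 5 = 6

P + Q = (3, 6)


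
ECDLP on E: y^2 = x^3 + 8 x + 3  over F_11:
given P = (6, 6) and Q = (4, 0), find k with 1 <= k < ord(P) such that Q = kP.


Enumerate multiples of P until we hit Q = (4, 0):
  1P = (6, 6)
  2P = (2, 7)
  3P = (1, 1)
  4P = (5, 6)
  5P = (0, 5)
  6P = (9, 10)
  7P = (10, 7)
  8P = (4, 0)
Match found at i = 8.

k = 8


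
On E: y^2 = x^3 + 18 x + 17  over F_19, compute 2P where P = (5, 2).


Doubling: s = (3 x1^2 + a) / (2 y1)
s = (3*5^2 + 18) / (2*2) mod 19 = 9
x3 = s^2 - 2 x1 mod 19 = 9^2 - 2*5 = 14
y3 = s (x1 - x3) - y1 mod 19 = 9 * (5 - 14) - 2 = 12

2P = (14, 12)


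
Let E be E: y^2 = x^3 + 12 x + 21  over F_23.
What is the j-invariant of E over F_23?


Delta = -16(4 a^3 + 27 b^2) mod 23 = 12
-1728 * (4 a)^3 = -1728 * (4*12)^3 mod 23 = 22
j = 22 * 12^(-1) mod 23 = 21

j = 21 (mod 23)


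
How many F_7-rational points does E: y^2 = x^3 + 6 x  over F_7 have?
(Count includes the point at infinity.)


For each x in F_7, count y with y^2 = x^3 + 6 x + 0 mod 7:
  x = 0: RHS = 0, y in [0]  -> 1 point(s)
  x = 1: RHS = 0, y in [0]  -> 1 point(s)
  x = 4: RHS = 4, y in [2, 5]  -> 2 point(s)
  x = 5: RHS = 1, y in [1, 6]  -> 2 point(s)
  x = 6: RHS = 0, y in [0]  -> 1 point(s)
Affine points: 7. Add the point at infinity: total = 8.

#E(F_7) = 8


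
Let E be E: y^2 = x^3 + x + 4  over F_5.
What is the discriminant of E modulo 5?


4 a^3 + 27 b^2 = 4*1^3 + 27*4^2 = 4 + 432 = 436
Delta = -16 * (436) = -6976
Delta mod 5 = 4

Delta = 4 (mod 5)


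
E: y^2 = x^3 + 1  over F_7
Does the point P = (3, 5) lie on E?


Check whether y^2 = x^3 + 0 x + 1 (mod 7) for (x, y) = (3, 5).
LHS: y^2 = 5^2 mod 7 = 4
RHS: x^3 + 0 x + 1 = 3^3 + 0*3 + 1 mod 7 = 0
LHS != RHS

No, not on the curve


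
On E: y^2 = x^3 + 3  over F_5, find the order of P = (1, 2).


Compute successive multiples of P until we hit O:
  1P = (1, 2)
  2P = (2, 1)
  3P = (3, 0)
  4P = (2, 4)
  5P = (1, 3)
  6P = O

ord(P) = 6


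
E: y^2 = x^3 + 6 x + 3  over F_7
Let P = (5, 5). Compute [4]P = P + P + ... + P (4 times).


k = 4 = 100_2 (binary, LSB first: 001)
Double-and-add from P = (5, 5):
  bit 0 = 0: acc unchanged = O
  bit 1 = 0: acc unchanged = O
  bit 2 = 1: acc = O + (5, 5) = (5, 5)

4P = (5, 5)


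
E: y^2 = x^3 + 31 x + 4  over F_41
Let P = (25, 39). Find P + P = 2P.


Doubling: s = (3 x1^2 + a) / (2 y1)
s = (3*25^2 + 31) / (2*39) mod 41 = 36
x3 = s^2 - 2 x1 mod 41 = 36^2 - 2*25 = 16
y3 = s (x1 - x3) - y1 mod 41 = 36 * (25 - 16) - 39 = 39

2P = (16, 39)


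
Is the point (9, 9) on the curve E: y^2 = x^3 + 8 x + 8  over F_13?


Check whether y^2 = x^3 + 8 x + 8 (mod 13) for (x, y) = (9, 9).
LHS: y^2 = 9^2 mod 13 = 3
RHS: x^3 + 8 x + 8 = 9^3 + 8*9 + 8 mod 13 = 3
LHS = RHS

Yes, on the curve


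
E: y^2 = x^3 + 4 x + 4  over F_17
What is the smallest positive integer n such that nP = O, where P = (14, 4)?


Compute successive multiples of P until we hit O:
  1P = (14, 4)
  2P = (8, 15)
  3P = (13, 14)
  4P = (5, 8)
  5P = (11, 6)
  6P = (0, 15)
  7P = (7, 16)
  8P = (9, 2)
  ... (continuing to 25P)
  25P = O

ord(P) = 25


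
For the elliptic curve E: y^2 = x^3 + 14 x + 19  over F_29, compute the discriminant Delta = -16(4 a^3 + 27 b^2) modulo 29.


4 a^3 + 27 b^2 = 4*14^3 + 27*19^2 = 10976 + 9747 = 20723
Delta = -16 * (20723) = -331568
Delta mod 29 = 18

Delta = 18 (mod 29)


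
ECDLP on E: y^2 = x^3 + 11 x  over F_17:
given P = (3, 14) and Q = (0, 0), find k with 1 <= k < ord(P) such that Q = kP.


Enumerate multiples of P until we hit Q = (0, 0):
  1P = (3, 14)
  2P = (2, 8)
  3P = (14, 5)
  4P = (15, 2)
  5P = (0, 0)
Match found at i = 5.

k = 5


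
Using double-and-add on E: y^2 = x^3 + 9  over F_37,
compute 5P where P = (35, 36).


k = 5 = 101_2 (binary, LSB first: 101)
Double-and-add from P = (35, 36):
  bit 0 = 1: acc = O + (35, 36) = (35, 36)
  bit 1 = 0: acc unchanged = (35, 36)
  bit 2 = 1: acc = (35, 36) + (6, 22) = (6, 15)

5P = (6, 15)


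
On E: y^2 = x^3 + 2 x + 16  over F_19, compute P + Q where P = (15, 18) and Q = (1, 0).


P != Q, so use the chord formula.
s = (y2 - y1) / (x2 - x1) = (1) / (5) mod 19 = 4
x3 = s^2 - x1 - x2 mod 19 = 4^2 - 15 - 1 = 0
y3 = s (x1 - x3) - y1 mod 19 = 4 * (15 - 0) - 18 = 4

P + Q = (0, 4)


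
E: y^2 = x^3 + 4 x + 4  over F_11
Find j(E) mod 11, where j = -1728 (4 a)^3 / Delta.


Delta = -16(4 a^3 + 27 b^2) mod 11 = 3
-1728 * (4 a)^3 = -1728 * (4*4)^3 mod 11 = 7
j = 7 * 3^(-1) mod 11 = 6

j = 6 (mod 11)


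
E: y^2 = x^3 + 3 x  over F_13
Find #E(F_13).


For each x in F_13, count y with y^2 = x^3 + 3 x + 0 mod 13:
  x = 0: RHS = 0, y in [0]  -> 1 point(s)
  x = 1: RHS = 4, y in [2, 11]  -> 2 point(s)
  x = 2: RHS = 1, y in [1, 12]  -> 2 point(s)
  x = 3: RHS = 10, y in [6, 7]  -> 2 point(s)
  x = 5: RHS = 10, y in [6, 7]  -> 2 point(s)
  x = 6: RHS = 0, y in [0]  -> 1 point(s)
  x = 7: RHS = 0, y in [0]  -> 1 point(s)
  x = 8: RHS = 3, y in [4, 9]  -> 2 point(s)
  x = 10: RHS = 3, y in [4, 9]  -> 2 point(s)
  x = 11: RHS = 12, y in [5, 8]  -> 2 point(s)
  x = 12: RHS = 9, y in [3, 10]  -> 2 point(s)
Affine points: 19. Add the point at infinity: total = 20.

#E(F_13) = 20


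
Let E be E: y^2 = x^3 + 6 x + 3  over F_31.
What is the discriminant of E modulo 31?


4 a^3 + 27 b^2 = 4*6^3 + 27*3^2 = 864 + 243 = 1107
Delta = -16 * (1107) = -17712
Delta mod 31 = 20

Delta = 20 (mod 31)


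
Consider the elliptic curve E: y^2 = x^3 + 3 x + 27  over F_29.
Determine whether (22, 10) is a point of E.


Check whether y^2 = x^3 + 3 x + 27 (mod 29) for (x, y) = (22, 10).
LHS: y^2 = 10^2 mod 29 = 13
RHS: x^3 + 3 x + 27 = 22^3 + 3*22 + 27 mod 29 = 11
LHS != RHS

No, not on the curve


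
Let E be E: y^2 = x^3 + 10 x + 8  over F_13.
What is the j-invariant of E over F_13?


Delta = -16(4 a^3 + 27 b^2) mod 13 = 2
-1728 * (4 a)^3 = -1728 * (4*10)^3 mod 13 = 1
j = 1 * 2^(-1) mod 13 = 7

j = 7 (mod 13)


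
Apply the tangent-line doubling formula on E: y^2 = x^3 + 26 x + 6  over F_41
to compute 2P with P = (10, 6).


Doubling: s = (3 x1^2 + a) / (2 y1)
s = (3*10^2 + 26) / (2*6) mod 41 = 34
x3 = s^2 - 2 x1 mod 41 = 34^2 - 2*10 = 29
y3 = s (x1 - x3) - y1 mod 41 = 34 * (10 - 29) - 6 = 4

2P = (29, 4)


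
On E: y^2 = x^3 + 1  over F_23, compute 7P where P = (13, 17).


k = 7 = 111_2 (binary, LSB first: 111)
Double-and-add from P = (13, 17):
  bit 0 = 1: acc = O + (13, 17) = (13, 17)
  bit 1 = 1: acc = (13, 17) + (1, 5) = (10, 9)
  bit 2 = 1: acc = (10, 9) + (2, 20) = (19, 12)

7P = (19, 12)


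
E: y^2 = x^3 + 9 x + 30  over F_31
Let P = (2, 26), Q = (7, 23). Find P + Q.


P != Q, so use the chord formula.
s = (y2 - y1) / (x2 - x1) = (28) / (5) mod 31 = 18
x3 = s^2 - x1 - x2 mod 31 = 18^2 - 2 - 7 = 5
y3 = s (x1 - x3) - y1 mod 31 = 18 * (2 - 5) - 26 = 13

P + Q = (5, 13)


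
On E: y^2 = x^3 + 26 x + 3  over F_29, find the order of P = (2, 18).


Compute successive multiples of P until we hit O:
  1P = (2, 18)
  2P = (16, 22)
  3P = (17, 15)
  4P = (17, 14)
  5P = (16, 7)
  6P = (2, 11)
  7P = O

ord(P) = 7


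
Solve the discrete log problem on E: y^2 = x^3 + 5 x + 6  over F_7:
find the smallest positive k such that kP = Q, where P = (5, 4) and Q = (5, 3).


Enumerate multiples of P until we hit Q = (5, 3):
  1P = (5, 4)
  2P = (6, 0)
  3P = (5, 3)
Match found at i = 3.

k = 3


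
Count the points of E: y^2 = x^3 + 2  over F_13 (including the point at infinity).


For each x in F_13, count y with y^2 = x^3 + 0 x + 2 mod 13:
  x = 1: RHS = 3, y in [4, 9]  -> 2 point(s)
  x = 2: RHS = 10, y in [6, 7]  -> 2 point(s)
  x = 3: RHS = 3, y in [4, 9]  -> 2 point(s)
  x = 4: RHS = 1, y in [1, 12]  -> 2 point(s)
  x = 5: RHS = 10, y in [6, 7]  -> 2 point(s)
  x = 6: RHS = 10, y in [6, 7]  -> 2 point(s)
  x = 9: RHS = 3, y in [4, 9]  -> 2 point(s)
  x = 10: RHS = 1, y in [1, 12]  -> 2 point(s)
  x = 12: RHS = 1, y in [1, 12]  -> 2 point(s)
Affine points: 18. Add the point at infinity: total = 19.

#E(F_13) = 19


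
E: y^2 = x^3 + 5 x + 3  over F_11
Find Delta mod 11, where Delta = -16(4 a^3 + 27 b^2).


4 a^3 + 27 b^2 = 4*5^3 + 27*3^2 = 500 + 243 = 743
Delta = -16 * (743) = -11888
Delta mod 11 = 3

Delta = 3 (mod 11)


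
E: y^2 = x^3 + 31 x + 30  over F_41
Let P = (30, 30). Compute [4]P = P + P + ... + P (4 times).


k = 4 = 100_2 (binary, LSB first: 001)
Double-and-add from P = (30, 30):
  bit 0 = 0: acc unchanged = O
  bit 1 = 0: acc unchanged = O
  bit 2 = 1: acc = O + (30, 11) = (30, 11)

4P = (30, 11)


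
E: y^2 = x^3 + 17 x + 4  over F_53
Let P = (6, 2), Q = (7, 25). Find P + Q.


P != Q, so use the chord formula.
s = (y2 - y1) / (x2 - x1) = (23) / (1) mod 53 = 23
x3 = s^2 - x1 - x2 mod 53 = 23^2 - 6 - 7 = 39
y3 = s (x1 - x3) - y1 mod 53 = 23 * (6 - 39) - 2 = 34

P + Q = (39, 34)


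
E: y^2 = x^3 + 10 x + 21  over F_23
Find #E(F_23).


For each x in F_23, count y with y^2 = x^3 + 10 x + 21 mod 23:
  x = 1: RHS = 9, y in [3, 20]  -> 2 point(s)
  x = 2: RHS = 3, y in [7, 16]  -> 2 point(s)
  x = 3: RHS = 9, y in [3, 20]  -> 2 point(s)
  x = 5: RHS = 12, y in [9, 14]  -> 2 point(s)
  x = 9: RHS = 12, y in [9, 14]  -> 2 point(s)
  x = 11: RHS = 13, y in [6, 17]  -> 2 point(s)
  x = 12: RHS = 6, y in [11, 12]  -> 2 point(s)
  x = 13: RHS = 2, y in [5, 18]  -> 2 point(s)
  x = 15: RHS = 4, y in [2, 21]  -> 2 point(s)
  x = 19: RHS = 9, y in [3, 20]  -> 2 point(s)
  x = 21: RHS = 16, y in [4, 19]  -> 2 point(s)
Affine points: 22. Add the point at infinity: total = 23.

#E(F_23) = 23


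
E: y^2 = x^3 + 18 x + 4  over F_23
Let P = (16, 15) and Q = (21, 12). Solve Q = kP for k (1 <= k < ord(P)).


Enumerate multiples of P until we hit Q = (21, 12):
  1P = (16, 15)
  2P = (4, 5)
  3P = (12, 19)
  4P = (19, 11)
  5P = (0, 2)
  6P = (2, 5)
  7P = (21, 11)
  8P = (17, 18)
  9P = (22, 13)
  10P = (3, 19)
  11P = (6, 12)
  12P = (5, 9)
  13P = (8, 4)
  14P = (7, 6)
  15P = (1, 0)
  16P = (7, 17)
  17P = (8, 19)
  18P = (5, 14)
  19P = (6, 11)
  20P = (3, 4)
  21P = (22, 10)
  22P = (17, 5)
  23P = (21, 12)
Match found at i = 23.

k = 23


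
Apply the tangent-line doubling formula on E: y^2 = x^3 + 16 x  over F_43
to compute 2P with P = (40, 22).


Doubling: s = (3 x1^2 + a) / (2 y1)
s = (3*40^2 + 16) / (2*22) mod 43 = 0
x3 = s^2 - 2 x1 mod 43 = 0^2 - 2*40 = 6
y3 = s (x1 - x3) - y1 mod 43 = 0 * (40 - 6) - 22 = 21

2P = (6, 21)


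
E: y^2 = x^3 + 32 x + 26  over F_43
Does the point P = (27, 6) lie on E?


Check whether y^2 = x^3 + 32 x + 26 (mod 43) for (x, y) = (27, 6).
LHS: y^2 = 6^2 mod 43 = 36
RHS: x^3 + 32 x + 26 = 27^3 + 32*27 + 26 mod 43 = 19
LHS != RHS

No, not on the curve


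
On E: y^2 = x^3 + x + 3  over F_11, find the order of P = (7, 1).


Compute successive multiples of P until we hit O:
  1P = (7, 1)
  2P = (6, 7)
  3P = (1, 7)
  4P = (4, 7)
  5P = (4, 4)
  6P = (1, 4)
  7P = (6, 4)
  8P = (7, 10)
  ... (continuing to 9P)
  9P = O

ord(P) = 9


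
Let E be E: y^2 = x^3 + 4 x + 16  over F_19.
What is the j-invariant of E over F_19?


Delta = -16(4 a^3 + 27 b^2) mod 19 = 15
-1728 * (4 a)^3 = -1728 * (4*4)^3 mod 19 = 11
j = 11 * 15^(-1) mod 19 = 2

j = 2 (mod 19)


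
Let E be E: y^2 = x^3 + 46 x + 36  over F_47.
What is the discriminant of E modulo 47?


4 a^3 + 27 b^2 = 4*46^3 + 27*36^2 = 389344 + 34992 = 424336
Delta = -16 * (424336) = -6789376
Delta mod 47 = 9

Delta = 9 (mod 47)


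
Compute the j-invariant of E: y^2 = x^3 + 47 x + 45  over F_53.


Delta = -16(4 a^3 + 27 b^2) mod 53 = 9
-1728 * (4 a)^3 = -1728 * (4*47)^3 mod 53 = 30
j = 30 * 9^(-1) mod 53 = 21

j = 21 (mod 53)


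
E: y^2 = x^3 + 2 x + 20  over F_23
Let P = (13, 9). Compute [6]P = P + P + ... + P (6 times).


k = 6 = 110_2 (binary, LSB first: 011)
Double-and-add from P = (13, 9):
  bit 0 = 0: acc unchanged = O
  bit 1 = 1: acc = O + (13, 14) = (13, 14)
  bit 2 = 1: acc = (13, 14) + (13, 9) = O

6P = O


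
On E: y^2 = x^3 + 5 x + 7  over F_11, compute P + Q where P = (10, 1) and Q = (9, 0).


P != Q, so use the chord formula.
s = (y2 - y1) / (x2 - x1) = (10) / (10) mod 11 = 1
x3 = s^2 - x1 - x2 mod 11 = 1^2 - 10 - 9 = 4
y3 = s (x1 - x3) - y1 mod 11 = 1 * (10 - 4) - 1 = 5

P + Q = (4, 5)


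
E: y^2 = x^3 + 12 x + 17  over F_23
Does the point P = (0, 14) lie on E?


Check whether y^2 = x^3 + 12 x + 17 (mod 23) for (x, y) = (0, 14).
LHS: y^2 = 14^2 mod 23 = 12
RHS: x^3 + 12 x + 17 = 0^3 + 12*0 + 17 mod 23 = 17
LHS != RHS

No, not on the curve


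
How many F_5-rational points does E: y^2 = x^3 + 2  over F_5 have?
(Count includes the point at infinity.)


For each x in F_5, count y with y^2 = x^3 + 0 x + 2 mod 5:
  x = 2: RHS = 0, y in [0]  -> 1 point(s)
  x = 3: RHS = 4, y in [2, 3]  -> 2 point(s)
  x = 4: RHS = 1, y in [1, 4]  -> 2 point(s)
Affine points: 5. Add the point at infinity: total = 6.

#E(F_5) = 6


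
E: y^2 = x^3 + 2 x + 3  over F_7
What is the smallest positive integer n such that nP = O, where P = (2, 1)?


Compute successive multiples of P until we hit O:
  1P = (2, 1)
  2P = (3, 6)
  3P = (6, 0)
  4P = (3, 1)
  5P = (2, 6)
  6P = O

ord(P) = 6


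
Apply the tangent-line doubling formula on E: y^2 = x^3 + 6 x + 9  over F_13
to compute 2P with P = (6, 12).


Doubling: s = (3 x1^2 + a) / (2 y1)
s = (3*6^2 + 6) / (2*12) mod 13 = 8
x3 = s^2 - 2 x1 mod 13 = 8^2 - 2*6 = 0
y3 = s (x1 - x3) - y1 mod 13 = 8 * (6 - 0) - 12 = 10

2P = (0, 10)


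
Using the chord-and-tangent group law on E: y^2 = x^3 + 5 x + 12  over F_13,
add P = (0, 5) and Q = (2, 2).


P != Q, so use the chord formula.
s = (y2 - y1) / (x2 - x1) = (10) / (2) mod 13 = 5
x3 = s^2 - x1 - x2 mod 13 = 5^2 - 0 - 2 = 10
y3 = s (x1 - x3) - y1 mod 13 = 5 * (0 - 10) - 5 = 10

P + Q = (10, 10)


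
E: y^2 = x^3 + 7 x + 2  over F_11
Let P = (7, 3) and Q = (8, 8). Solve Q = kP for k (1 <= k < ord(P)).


Enumerate multiples of P until we hit Q = (8, 8):
  1P = (7, 3)
  2P = (8, 8)
Match found at i = 2.

k = 2


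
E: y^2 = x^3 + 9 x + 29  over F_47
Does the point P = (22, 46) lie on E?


Check whether y^2 = x^3 + 9 x + 29 (mod 47) for (x, y) = (22, 46).
LHS: y^2 = 46^2 mod 47 = 1
RHS: x^3 + 9 x + 29 = 22^3 + 9*22 + 29 mod 47 = 18
LHS != RHS

No, not on the curve


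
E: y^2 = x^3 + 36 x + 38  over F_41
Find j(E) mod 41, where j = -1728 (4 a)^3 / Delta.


Delta = -16(4 a^3 + 27 b^2) mod 41 = 12
-1728 * (4 a)^3 = -1728 * (4*36)^3 mod 41 = 30
j = 30 * 12^(-1) mod 41 = 23

j = 23 (mod 41)


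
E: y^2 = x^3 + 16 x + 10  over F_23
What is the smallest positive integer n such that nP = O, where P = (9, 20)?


Compute successive multiples of P until we hit O:
  1P = (9, 20)
  2P = (6, 0)
  3P = (9, 3)
  4P = O

ord(P) = 4


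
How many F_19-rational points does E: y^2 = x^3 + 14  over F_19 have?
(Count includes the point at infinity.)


For each x in F_19, count y with y^2 = x^3 + 0 x + 14 mod 19:
  x = 5: RHS = 6, y in [5, 14]  -> 2 point(s)
  x = 10: RHS = 7, y in [8, 11]  -> 2 point(s)
  x = 13: RHS = 7, y in [8, 11]  -> 2 point(s)
  x = 15: RHS = 7, y in [8, 11]  -> 2 point(s)
  x = 16: RHS = 6, y in [5, 14]  -> 2 point(s)
  x = 17: RHS = 6, y in [5, 14]  -> 2 point(s)
Affine points: 12. Add the point at infinity: total = 13.

#E(F_19) = 13


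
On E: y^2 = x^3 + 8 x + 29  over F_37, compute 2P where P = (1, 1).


Doubling: s = (3 x1^2 + a) / (2 y1)
s = (3*1^2 + 8) / (2*1) mod 37 = 24
x3 = s^2 - 2 x1 mod 37 = 24^2 - 2*1 = 19
y3 = s (x1 - x3) - y1 mod 37 = 24 * (1 - 19) - 1 = 11

2P = (19, 11)


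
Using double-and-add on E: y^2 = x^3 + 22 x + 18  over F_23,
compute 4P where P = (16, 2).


k = 4 = 100_2 (binary, LSB first: 001)
Double-and-add from P = (16, 2):
  bit 0 = 0: acc unchanged = O
  bit 1 = 0: acc unchanged = O
  bit 2 = 1: acc = O + (18, 6) = (18, 6)

4P = (18, 6)


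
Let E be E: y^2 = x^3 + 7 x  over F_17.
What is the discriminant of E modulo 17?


4 a^3 + 27 b^2 = 4*7^3 + 27*0^2 = 1372 + 0 = 1372
Delta = -16 * (1372) = -21952
Delta mod 17 = 12

Delta = 12 (mod 17)


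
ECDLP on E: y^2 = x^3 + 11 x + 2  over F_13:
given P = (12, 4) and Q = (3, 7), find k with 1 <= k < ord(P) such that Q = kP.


Enumerate multiples of P until we hit Q = (3, 7):
  1P = (12, 4)
  2P = (1, 12)
  3P = (3, 6)
  4P = (8, 11)
  5P = (5, 0)
  6P = (8, 2)
  7P = (3, 7)
Match found at i = 7.

k = 7


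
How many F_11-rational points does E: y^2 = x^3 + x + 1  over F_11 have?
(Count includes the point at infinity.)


For each x in F_11, count y with y^2 = x^3 + 1 x + 1 mod 11:
  x = 0: RHS = 1, y in [1, 10]  -> 2 point(s)
  x = 1: RHS = 3, y in [5, 6]  -> 2 point(s)
  x = 2: RHS = 0, y in [0]  -> 1 point(s)
  x = 3: RHS = 9, y in [3, 8]  -> 2 point(s)
  x = 4: RHS = 3, y in [5, 6]  -> 2 point(s)
  x = 6: RHS = 3, y in [5, 6]  -> 2 point(s)
  x = 8: RHS = 4, y in [2, 9]  -> 2 point(s)
Affine points: 13. Add the point at infinity: total = 14.

#E(F_11) = 14


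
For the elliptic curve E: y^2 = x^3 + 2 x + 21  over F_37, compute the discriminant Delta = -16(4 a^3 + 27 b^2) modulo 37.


4 a^3 + 27 b^2 = 4*2^3 + 27*21^2 = 32 + 11907 = 11939
Delta = -16 * (11939) = -191024
Delta mod 37 = 7

Delta = 7 (mod 37)


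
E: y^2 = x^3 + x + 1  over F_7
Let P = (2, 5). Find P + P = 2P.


Doubling: s = (3 x1^2 + a) / (2 y1)
s = (3*2^2 + 1) / (2*5) mod 7 = 2
x3 = s^2 - 2 x1 mod 7 = 2^2 - 2*2 = 0
y3 = s (x1 - x3) - y1 mod 7 = 2 * (2 - 0) - 5 = 6

2P = (0, 6)


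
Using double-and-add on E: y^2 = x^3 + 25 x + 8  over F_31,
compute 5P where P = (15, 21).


k = 5 = 101_2 (binary, LSB first: 101)
Double-and-add from P = (15, 21):
  bit 0 = 1: acc = O + (15, 21) = (15, 21)
  bit 1 = 0: acc unchanged = (15, 21)
  bit 2 = 1: acc = (15, 21) + (25, 18) = (10, 24)

5P = (10, 24)


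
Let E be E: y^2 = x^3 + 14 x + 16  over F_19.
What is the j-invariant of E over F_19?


Delta = -16(4 a^3 + 27 b^2) mod 19 = 8
-1728 * (4 a)^3 = -1728 * (4*14)^3 mod 19 = 18
j = 18 * 8^(-1) mod 19 = 7

j = 7 (mod 19)


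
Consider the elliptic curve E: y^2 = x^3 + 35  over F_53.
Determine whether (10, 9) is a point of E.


Check whether y^2 = x^3 + 0 x + 35 (mod 53) for (x, y) = (10, 9).
LHS: y^2 = 9^2 mod 53 = 28
RHS: x^3 + 0 x + 35 = 10^3 + 0*10 + 35 mod 53 = 28
LHS = RHS

Yes, on the curve


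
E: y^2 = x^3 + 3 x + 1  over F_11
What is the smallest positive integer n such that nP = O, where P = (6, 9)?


Compute successive multiples of P until we hit O:
  1P = (6, 9)
  2P = (8, 8)
  3P = (0, 10)
  4P = (9, 8)
  5P = (1, 4)
  6P = (5, 3)
  7P = (3, 9)
  8P = (2, 2)
  ... (continuing to 18P)
  18P = O

ord(P) = 18


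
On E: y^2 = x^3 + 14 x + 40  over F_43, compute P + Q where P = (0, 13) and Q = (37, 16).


P != Q, so use the chord formula.
s = (y2 - y1) / (x2 - x1) = (3) / (37) mod 43 = 21
x3 = s^2 - x1 - x2 mod 43 = 21^2 - 0 - 37 = 17
y3 = s (x1 - x3) - y1 mod 43 = 21 * (0 - 17) - 13 = 17

P + Q = (17, 17)


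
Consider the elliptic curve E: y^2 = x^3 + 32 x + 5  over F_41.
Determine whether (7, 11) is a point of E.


Check whether y^2 = x^3 + 32 x + 5 (mod 41) for (x, y) = (7, 11).
LHS: y^2 = 11^2 mod 41 = 39
RHS: x^3 + 32 x + 5 = 7^3 + 32*7 + 5 mod 41 = 39
LHS = RHS

Yes, on the curve


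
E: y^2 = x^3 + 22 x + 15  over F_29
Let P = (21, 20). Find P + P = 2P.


Doubling: s = (3 x1^2 + a) / (2 y1)
s = (3*21^2 + 22) / (2*20) mod 29 = 1
x3 = s^2 - 2 x1 mod 29 = 1^2 - 2*21 = 17
y3 = s (x1 - x3) - y1 mod 29 = 1 * (21 - 17) - 20 = 13

2P = (17, 13)


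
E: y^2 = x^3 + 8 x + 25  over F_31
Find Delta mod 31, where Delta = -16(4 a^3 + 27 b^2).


4 a^3 + 27 b^2 = 4*8^3 + 27*25^2 = 2048 + 16875 = 18923
Delta = -16 * (18923) = -302768
Delta mod 31 = 9

Delta = 9 (mod 31)
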